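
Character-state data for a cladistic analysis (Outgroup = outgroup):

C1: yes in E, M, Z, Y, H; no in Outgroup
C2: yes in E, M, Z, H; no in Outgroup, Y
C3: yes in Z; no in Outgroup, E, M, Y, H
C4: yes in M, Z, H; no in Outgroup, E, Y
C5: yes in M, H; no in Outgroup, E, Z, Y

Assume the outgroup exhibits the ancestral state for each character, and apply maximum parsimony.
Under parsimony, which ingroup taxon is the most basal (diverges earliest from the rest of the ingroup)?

Y

The outgroup has state 'no' for every character, so 'yes' is the derived state throughout.
C1 (derived state 'yes') is shared by all ingroup taxa — unites the whole ingroup.
Only E, H, M, and Z show the derived state 'yes' for C2, supporting them as a clade.
C3: derived state 'yes' in Z only — an autapomorphy, so it tells us nothing about relationships among taxa.
C4: derived state 'yes' in H, M, and Z only — synapomorphy for {H, M, Z}.
C5: derived state 'yes' in H and M only — synapomorphy for {H, M}.
Most parsimonious ingroup topology: ((E,((M,H),Z)),Y).
Y is sister to the clade containing all other ingroup taxa, so it is the earliest-diverging (most basal) ingroup lineage.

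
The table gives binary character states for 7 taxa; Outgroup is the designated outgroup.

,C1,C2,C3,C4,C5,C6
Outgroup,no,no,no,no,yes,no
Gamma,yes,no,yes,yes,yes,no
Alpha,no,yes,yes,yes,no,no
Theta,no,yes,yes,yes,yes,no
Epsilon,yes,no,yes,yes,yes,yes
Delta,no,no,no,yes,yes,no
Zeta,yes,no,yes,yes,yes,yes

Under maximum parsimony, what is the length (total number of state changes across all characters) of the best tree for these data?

6

Character polarity is set by the outgroup: the derived state is whichever differs from the outgroup's state, so for C5 the derived state is 'no', and for the remaining characters it is 'yes'.
C1 (derived state 'yes') is shared by Epsilon, Gamma, and Zeta — a synapomorphy uniting that clade.
C2: derived state 'yes' in Alpha and Theta only — synapomorphy for {Alpha, Theta}.
C3: derived state 'yes' in Alpha, Epsilon, Gamma, Theta, and Zeta only — synapomorphy for {Alpha, Epsilon, Gamma, Theta, Zeta}.
C4 (derived state 'yes') is shared by all ingroup taxa — unites the whole ingroup.
C5: derived state 'no' in Alpha only — an autapomorphy, so it tells us nothing about relationships among taxa.
Only Epsilon and Zeta show the derived state 'yes' for C6, supporting them as a clade.
Most parsimonious ingroup topology: (((Gamma,(Epsilon,Zeta)),(Alpha,Theta)),Delta).
Changes per character on this tree: C1: 1; C2: 1; C3: 1; C4: 1; C5: 1; C6: 1.
Total = 6.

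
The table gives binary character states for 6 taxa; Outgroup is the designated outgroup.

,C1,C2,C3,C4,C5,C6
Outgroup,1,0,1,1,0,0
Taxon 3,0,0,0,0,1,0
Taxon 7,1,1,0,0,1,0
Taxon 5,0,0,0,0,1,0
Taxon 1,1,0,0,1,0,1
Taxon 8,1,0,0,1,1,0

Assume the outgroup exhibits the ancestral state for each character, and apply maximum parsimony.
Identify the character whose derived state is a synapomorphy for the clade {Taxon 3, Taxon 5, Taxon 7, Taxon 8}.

C5

Character polarity is set by the outgroup: the derived state is whichever differs from the outgroup's state, so for C1, C3, C4 the derived state is '0', and for the remaining characters it is '1'.
C1 (derived state '0') is shared by Taxon 3 and Taxon 5 — a synapomorphy uniting that clade.
C2: derived state '1' in Taxon 7 only — an autapomorphy, so it tells us nothing about relationships among taxa.
C3 (derived state '0') is shared by all ingroup taxa — unites the whole ingroup.
C4 (derived state '0') is shared by Taxon 3, Taxon 5, and Taxon 7 — a synapomorphy uniting that clade.
Only Taxon 3, Taxon 5, Taxon 7, and Taxon 8 show the derived state '1' for C5, supporting them as a clade.
C6: derived state '1' in Taxon 1 only — an autapomorphy, so it tells us nothing about relationships among taxa.
Most parsimonious ingroup topology: ((((Taxon 3,Taxon 5),Taxon 7),Taxon 8),Taxon 1).
The clade {Taxon 3, Taxon 5, Taxon 7, Taxon 8} is supported by C5: its derived state '1' occurs in exactly those taxa and in no other taxon (including the outgroup).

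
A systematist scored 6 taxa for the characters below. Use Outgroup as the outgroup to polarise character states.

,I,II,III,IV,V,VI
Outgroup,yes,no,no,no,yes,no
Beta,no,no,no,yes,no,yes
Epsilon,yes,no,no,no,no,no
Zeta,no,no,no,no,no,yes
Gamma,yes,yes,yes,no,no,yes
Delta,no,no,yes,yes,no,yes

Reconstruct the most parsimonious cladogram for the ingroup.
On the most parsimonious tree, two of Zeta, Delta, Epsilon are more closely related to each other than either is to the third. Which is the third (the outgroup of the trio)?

Epsilon

Character polarity is set by the outgroup: the derived state is whichever differs from the outgroup's state, so for I, V the derived state is 'no', and for the remaining characters it is 'yes'.
I: derived state 'no' in Beta, Delta, and Zeta only — synapomorphy for {Beta, Delta, Zeta}.
II: derived state 'yes' in Gamma only — an autapomorphy, so it tells us nothing about relationships among taxa.
III (state 'yes') occurs in Delta and Gamma but conflicts with the nesting implied by the other characters — most parsimoniously interpreted as homoplasy.
Only Beta and Delta show the derived state 'yes' for IV, supporting them as a clade.
V (derived state 'no') is shared by all ingroup taxa — unites the whole ingroup.
VI: derived state 'yes' in Beta, Delta, Gamma, and Zeta only — synapomorphy for {Beta, Delta, Gamma, Zeta}.
Most parsimonious ingroup topology: ((((Beta,Delta),Zeta),Gamma),Epsilon).
Delta and Zeta share a more recent common ancestor with each other than either does with Epsilon, so Epsilon is the least closely related of the three.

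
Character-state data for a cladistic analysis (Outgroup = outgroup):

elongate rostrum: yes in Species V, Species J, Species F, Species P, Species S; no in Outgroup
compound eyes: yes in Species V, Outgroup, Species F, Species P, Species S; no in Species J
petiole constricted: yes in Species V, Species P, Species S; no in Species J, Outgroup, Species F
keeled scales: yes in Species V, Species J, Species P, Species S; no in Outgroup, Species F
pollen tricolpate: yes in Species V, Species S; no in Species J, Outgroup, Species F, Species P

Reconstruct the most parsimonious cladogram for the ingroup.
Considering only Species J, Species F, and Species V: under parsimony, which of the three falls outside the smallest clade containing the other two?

Species F

Character polarity is set by the outgroup: the derived state is whichever differs from the outgroup's state, so for compound eyes the derived state is 'no', and for the remaining characters it is 'yes'.
elongate rostrum (derived state 'yes') is shared by all ingroup taxa — unites the whole ingroup.
compound eyes: derived state 'no' in Species J only — an autapomorphy, so it tells us nothing about relationships among taxa.
petiole constricted (derived state 'yes') is shared by Species P, Species S, and Species V — a synapomorphy uniting that clade.
Only Species J, Species P, Species S, and Species V show the derived state 'yes' for keeled scales, supporting them as a clade.
pollen tricolpate: derived state 'yes' in Species S and Species V only — synapomorphy for {Species S, Species V}.
Most parsimonious ingroup topology: ((Species J,((Species S,Species V),Species P)),Species F).
Species V and Species J share a more recent common ancestor with each other than either does with Species F, so Species F is the least closely related of the three.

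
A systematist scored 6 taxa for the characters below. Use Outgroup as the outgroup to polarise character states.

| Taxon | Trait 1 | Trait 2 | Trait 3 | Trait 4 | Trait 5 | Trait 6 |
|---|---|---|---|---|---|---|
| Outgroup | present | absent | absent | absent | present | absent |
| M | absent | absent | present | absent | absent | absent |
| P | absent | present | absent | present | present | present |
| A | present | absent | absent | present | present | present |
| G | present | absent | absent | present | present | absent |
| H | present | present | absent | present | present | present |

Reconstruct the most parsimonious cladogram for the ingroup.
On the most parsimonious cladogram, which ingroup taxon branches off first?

M

Character polarity is set by the outgroup: the derived state is whichever differs from the outgroup's state, so for Trait 1, Trait 5 the derived state is 'absent', and for the remaining characters it is 'present'.
Trait 1 groups M and P, which is incompatible with the clades supported by the remaining characters; treating it as convergent (homoplasy) costs fewer steps than any alternative tree.
Only H and P show the derived state 'present' for Trait 2, supporting them as a clade.
Trait 3: derived state 'present' in M only — an autapomorphy, so it tells us nothing about relationships among taxa.
Only A, G, H, and P show the derived state 'present' for Trait 4, supporting them as a clade.
Trait 5: derived state 'absent' in M only — an autapomorphy, so it tells us nothing about relationships among taxa.
Trait 6 (derived state 'present') is shared by A, H, and P — a synapomorphy uniting that clade.
Most parsimonious ingroup topology: (M,(((P,H),A),G)).
M is sister to the clade containing all other ingroup taxa, so it is the earliest-diverging (most basal) ingroup lineage.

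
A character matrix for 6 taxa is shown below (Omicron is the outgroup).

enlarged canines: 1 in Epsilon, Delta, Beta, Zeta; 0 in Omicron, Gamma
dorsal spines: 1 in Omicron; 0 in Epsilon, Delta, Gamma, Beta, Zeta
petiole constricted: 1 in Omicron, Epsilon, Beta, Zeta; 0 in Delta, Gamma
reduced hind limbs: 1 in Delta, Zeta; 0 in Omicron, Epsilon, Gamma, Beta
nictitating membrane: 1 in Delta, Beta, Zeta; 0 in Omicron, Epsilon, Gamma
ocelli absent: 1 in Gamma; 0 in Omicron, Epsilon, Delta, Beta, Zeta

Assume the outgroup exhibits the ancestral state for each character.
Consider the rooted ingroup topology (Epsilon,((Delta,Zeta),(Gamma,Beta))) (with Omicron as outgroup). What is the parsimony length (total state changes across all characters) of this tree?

Map each character onto (Epsilon,((Delta,Zeta),(Gamma,Beta))) (rooted by Omicron) and count the minimum state changes it requires (Fitch parsimony):
enlarged canines: 2; dorsal spines: 1; petiole constricted: 2; reduced hind limbs: 1; nictitating membrane: 2; ocelli absent: 1.
Total tree length = 9.

9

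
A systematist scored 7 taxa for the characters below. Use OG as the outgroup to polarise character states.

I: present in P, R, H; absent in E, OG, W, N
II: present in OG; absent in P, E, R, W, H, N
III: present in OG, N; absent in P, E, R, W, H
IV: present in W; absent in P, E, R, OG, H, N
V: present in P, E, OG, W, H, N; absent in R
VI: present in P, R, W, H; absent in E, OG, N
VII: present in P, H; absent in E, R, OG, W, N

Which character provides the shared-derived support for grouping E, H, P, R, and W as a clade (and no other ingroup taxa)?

III

Character polarity is set by the outgroup: the derived state is whichever differs from the outgroup's state, so for II, III, V the derived state is 'absent', and for the remaining characters it is 'present'.
Only H, P, and R show the derived state 'present' for I, supporting them as a clade.
All ingroup taxa share the derived state 'absent' for II; it defines the ingroup but does not resolve relationships within it.
III: derived state 'absent' in E, H, P, R, and W only — synapomorphy for {E, H, P, R, W}.
IV: derived state 'present' in W only — an autapomorphy, so it tells us nothing about relationships among taxa.
V (derived state 'absent') is unique to R (autapomorphy; uninformative for grouping).
VI: derived state 'present' in H, P, R, and W only — synapomorphy for {H, P, R, W}.
VII (derived state 'present') is shared by H and P — a synapomorphy uniting that clade.
Most parsimonious ingroup topology: (N,((((H,P),R),W),E)).
The clade {E, H, P, R, W} is supported by III: its derived state 'absent' occurs in exactly those taxa and in no other taxon (including the outgroup).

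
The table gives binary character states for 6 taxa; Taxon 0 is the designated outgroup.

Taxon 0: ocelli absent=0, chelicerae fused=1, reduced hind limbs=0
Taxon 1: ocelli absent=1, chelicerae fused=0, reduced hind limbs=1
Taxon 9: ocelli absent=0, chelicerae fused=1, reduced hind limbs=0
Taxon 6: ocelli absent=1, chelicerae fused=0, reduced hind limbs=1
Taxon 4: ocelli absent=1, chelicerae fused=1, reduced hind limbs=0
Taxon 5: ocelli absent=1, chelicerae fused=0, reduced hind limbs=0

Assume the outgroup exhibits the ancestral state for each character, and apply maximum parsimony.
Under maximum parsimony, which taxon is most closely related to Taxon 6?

Taxon 1

Character polarity is set by the outgroup: the derived state is whichever differs from the outgroup's state, so for chelicerae fused the derived state is '0', and for the remaining characters it is '1'.
ocelli absent (derived state '1') is shared by Taxon 1, Taxon 4, Taxon 5, and Taxon 6 — a synapomorphy uniting that clade.
chelicerae fused: derived state '0' in Taxon 1, Taxon 5, and Taxon 6 only — synapomorphy for {Taxon 1, Taxon 5, Taxon 6}.
Only Taxon 1 and Taxon 6 show the derived state '1' for reduced hind limbs, supporting them as a clade.
Most parsimonious ingroup topology: ((((Taxon 1,Taxon 6),Taxon 5),Taxon 4),Taxon 9).
Taxon 6 and Taxon 1 form a cherry on this tree, so they are sister taxa.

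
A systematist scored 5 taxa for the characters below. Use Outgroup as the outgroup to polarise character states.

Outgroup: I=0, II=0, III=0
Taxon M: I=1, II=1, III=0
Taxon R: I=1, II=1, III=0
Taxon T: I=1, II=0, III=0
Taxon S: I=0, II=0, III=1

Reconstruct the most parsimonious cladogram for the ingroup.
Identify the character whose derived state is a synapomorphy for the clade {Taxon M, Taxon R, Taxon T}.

I

The outgroup has state '0' for every character, so '1' is the derived state throughout.
I (derived state '1') is shared by Taxon M, Taxon R, and Taxon T — a synapomorphy uniting that clade.
Only Taxon M and Taxon R show the derived state '1' for II, supporting them as a clade.
III (derived state '1') is unique to Taxon S (autapomorphy; uninformative for grouping).
Most parsimonious ingroup topology: (((Taxon M,Taxon R),Taxon T),Taxon S).
The clade {Taxon M, Taxon R, Taxon T} is supported by I: its derived state '1' occurs in exactly those taxa and in no other taxon (including the outgroup).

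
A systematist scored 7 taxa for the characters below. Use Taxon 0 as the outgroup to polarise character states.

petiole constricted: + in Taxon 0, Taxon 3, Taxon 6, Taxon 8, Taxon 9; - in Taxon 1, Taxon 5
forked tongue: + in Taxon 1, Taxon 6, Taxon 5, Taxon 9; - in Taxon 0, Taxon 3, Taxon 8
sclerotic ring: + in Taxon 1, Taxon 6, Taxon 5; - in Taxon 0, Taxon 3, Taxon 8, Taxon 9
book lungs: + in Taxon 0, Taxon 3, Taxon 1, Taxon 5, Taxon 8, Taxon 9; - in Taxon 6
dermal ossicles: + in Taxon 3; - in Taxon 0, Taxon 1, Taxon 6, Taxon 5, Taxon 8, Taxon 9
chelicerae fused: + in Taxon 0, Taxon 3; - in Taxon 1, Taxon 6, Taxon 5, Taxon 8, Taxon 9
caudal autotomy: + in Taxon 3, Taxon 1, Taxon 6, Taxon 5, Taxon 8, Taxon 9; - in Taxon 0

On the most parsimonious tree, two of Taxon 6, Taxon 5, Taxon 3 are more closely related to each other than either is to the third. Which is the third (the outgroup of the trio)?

Taxon 3

Character polarity is set by the outgroup: the derived state is whichever differs from the outgroup's state, so for petiole constricted, book lungs, chelicerae fused the derived state is '-', and for the remaining characters it is '+'.
petiole constricted (derived state '-') is shared by Taxon 1 and Taxon 5 — a synapomorphy uniting that clade.
Only Taxon 1, Taxon 5, Taxon 6, and Taxon 9 show the derived state '+' for forked tongue, supporting them as a clade.
sclerotic ring (derived state '+') is shared by Taxon 1, Taxon 5, and Taxon 6 — a synapomorphy uniting that clade.
book lungs: derived state '-' in Taxon 6 only — an autapomorphy, so it tells us nothing about relationships among taxa.
dermal ossicles (derived state '+') is unique to Taxon 3 (autapomorphy; uninformative for grouping).
chelicerae fused (derived state '-') is shared by Taxon 1, Taxon 5, Taxon 6, Taxon 8, and Taxon 9 — a synapomorphy uniting that clade.
All ingroup taxa share the derived state '+' for caudal autotomy; it defines the ingroup but does not resolve relationships within it.
Most parsimonious ingroup topology: ((((Taxon 6,(Taxon 5,Taxon 1)),Taxon 9),Taxon 8),Taxon 3).
Taxon 6 and Taxon 5 share a more recent common ancestor with each other than either does with Taxon 3, so Taxon 3 is the least closely related of the three.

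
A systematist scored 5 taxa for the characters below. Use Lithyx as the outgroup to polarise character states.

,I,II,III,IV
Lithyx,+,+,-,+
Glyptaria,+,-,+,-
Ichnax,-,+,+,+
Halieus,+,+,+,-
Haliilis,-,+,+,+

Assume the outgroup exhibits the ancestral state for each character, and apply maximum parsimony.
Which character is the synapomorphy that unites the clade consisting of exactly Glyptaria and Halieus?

IV

Character polarity is set by the outgroup: the derived state is whichever differs from the outgroup's state, so for I, II, IV the derived state is '-', and for the remaining characters it is '+'.
Only Haliilis and Ichnax show the derived state '-' for I, supporting them as a clade.
II (derived state '-') is unique to Glyptaria (autapomorphy; uninformative for grouping).
III (derived state '+') is shared by all ingroup taxa — unites the whole ingroup.
IV: derived state '-' in Glyptaria and Halieus only — synapomorphy for {Glyptaria, Halieus}.
Most parsimonious ingroup topology: ((Glyptaria,Halieus),(Ichnax,Haliilis)).
The clade {Glyptaria, Halieus} is supported by IV: its derived state '-' occurs in exactly those taxa and in no other taxon (including the outgroup).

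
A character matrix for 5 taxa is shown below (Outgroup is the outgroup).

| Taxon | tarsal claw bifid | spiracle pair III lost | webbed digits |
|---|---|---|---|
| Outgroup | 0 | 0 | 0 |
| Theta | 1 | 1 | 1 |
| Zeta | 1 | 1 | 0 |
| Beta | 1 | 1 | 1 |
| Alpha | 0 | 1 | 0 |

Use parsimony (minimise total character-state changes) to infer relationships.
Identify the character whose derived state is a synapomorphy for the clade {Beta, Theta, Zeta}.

tarsal claw bifid

The outgroup has state '0' for every character, so '1' is the derived state throughout.
tarsal claw bifid (derived state '1') is shared by Beta, Theta, and Zeta — a synapomorphy uniting that clade.
spiracle pair III lost (derived state '1') is shared by all ingroup taxa — unites the whole ingroup.
webbed digits: derived state '1' in Beta and Theta only — synapomorphy for {Beta, Theta}.
Most parsimonious ingroup topology: (((Theta,Beta),Zeta),Alpha).
The clade {Beta, Theta, Zeta} is supported by tarsal claw bifid: its derived state '1' occurs in exactly those taxa and in no other taxon (including the outgroup).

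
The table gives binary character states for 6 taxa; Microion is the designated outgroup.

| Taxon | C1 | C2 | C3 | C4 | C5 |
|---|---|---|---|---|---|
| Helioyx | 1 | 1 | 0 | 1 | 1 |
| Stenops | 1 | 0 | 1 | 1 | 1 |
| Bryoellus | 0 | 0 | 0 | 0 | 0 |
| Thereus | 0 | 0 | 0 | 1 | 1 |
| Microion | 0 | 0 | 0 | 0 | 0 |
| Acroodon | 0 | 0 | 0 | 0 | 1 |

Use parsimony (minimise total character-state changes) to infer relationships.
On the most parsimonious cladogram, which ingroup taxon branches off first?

The outgroup has state '0' for every character, so '1' is the derived state throughout.
Only Helioyx and Stenops show the derived state '1' for C1, supporting them as a clade.
C2 (derived state '1') is unique to Helioyx (autapomorphy; uninformative for grouping).
C3: derived state '1' in Stenops only — an autapomorphy, so it tells us nothing about relationships among taxa.
Only Helioyx, Stenops, and Thereus show the derived state '1' for C4, supporting them as a clade.
C5 (derived state '1') is shared by Acroodon, Helioyx, Stenops, and Thereus — a synapomorphy uniting that clade.
Most parsimonious ingroup topology: ((((Helioyx,Stenops),Thereus),Acroodon),Bryoellus).
Bryoellus is sister to the clade containing all other ingroup taxa, so it is the earliest-diverging (most basal) ingroup lineage.

Bryoellus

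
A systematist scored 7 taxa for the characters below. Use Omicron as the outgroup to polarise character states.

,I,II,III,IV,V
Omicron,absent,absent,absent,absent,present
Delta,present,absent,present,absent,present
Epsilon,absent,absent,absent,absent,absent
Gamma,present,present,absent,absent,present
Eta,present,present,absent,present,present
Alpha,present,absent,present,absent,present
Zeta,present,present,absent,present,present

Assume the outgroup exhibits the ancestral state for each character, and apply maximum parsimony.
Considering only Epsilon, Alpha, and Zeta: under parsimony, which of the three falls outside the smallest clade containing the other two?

Epsilon

Character polarity is set by the outgroup: the derived state is whichever differs from the outgroup's state, so for V the derived state is 'absent', and for the remaining characters it is 'present'.
I: derived state 'present' in Alpha, Delta, Eta, Gamma, and Zeta only — synapomorphy for {Alpha, Delta, Eta, Gamma, Zeta}.
II (derived state 'present') is shared by Eta, Gamma, and Zeta — a synapomorphy uniting that clade.
III: derived state 'present' in Alpha and Delta only — synapomorphy for {Alpha, Delta}.
IV: derived state 'present' in Eta and Zeta only — synapomorphy for {Eta, Zeta}.
V: derived state 'absent' in Epsilon only — an autapomorphy, so it tells us nothing about relationships among taxa.
Most parsimonious ingroup topology: (((Delta,Alpha),(Gamma,(Eta,Zeta))),Epsilon).
Zeta and Alpha share a more recent common ancestor with each other than either does with Epsilon, so Epsilon is the least closely related of the three.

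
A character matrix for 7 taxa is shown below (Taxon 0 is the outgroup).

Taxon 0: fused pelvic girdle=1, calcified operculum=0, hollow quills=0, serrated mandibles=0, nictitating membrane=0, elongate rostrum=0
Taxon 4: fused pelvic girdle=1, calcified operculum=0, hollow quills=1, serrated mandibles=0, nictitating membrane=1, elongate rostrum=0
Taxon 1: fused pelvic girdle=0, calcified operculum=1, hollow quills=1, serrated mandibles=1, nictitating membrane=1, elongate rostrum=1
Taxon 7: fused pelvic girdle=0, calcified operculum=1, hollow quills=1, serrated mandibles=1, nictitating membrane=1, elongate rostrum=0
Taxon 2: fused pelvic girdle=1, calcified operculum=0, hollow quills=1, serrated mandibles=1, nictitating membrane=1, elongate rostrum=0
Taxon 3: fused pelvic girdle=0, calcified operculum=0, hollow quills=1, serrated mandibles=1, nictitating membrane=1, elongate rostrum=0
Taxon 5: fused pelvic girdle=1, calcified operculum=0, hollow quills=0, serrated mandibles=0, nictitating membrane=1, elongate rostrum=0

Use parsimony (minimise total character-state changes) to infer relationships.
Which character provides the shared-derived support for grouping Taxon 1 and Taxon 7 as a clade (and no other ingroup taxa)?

Character polarity is set by the outgroup: the derived state is whichever differs from the outgroup's state, so for fused pelvic girdle the derived state is '0', and for the remaining characters it is '1'.
fused pelvic girdle: derived state '0' in Taxon 1, Taxon 3, and Taxon 7 only — synapomorphy for {Taxon 1, Taxon 3, Taxon 7}.
calcified operculum (derived state '1') is shared by Taxon 1 and Taxon 7 — a synapomorphy uniting that clade.
hollow quills (derived state '1') is shared by Taxon 1, Taxon 2, Taxon 3, Taxon 4, and Taxon 7 — a synapomorphy uniting that clade.
Only Taxon 1, Taxon 2, Taxon 3, and Taxon 7 show the derived state '1' for serrated mandibles, supporting them as a clade.
nictitating membrane (derived state '1') is shared by all ingroup taxa — unites the whole ingroup.
elongate rostrum (derived state '1') is unique to Taxon 1 (autapomorphy; uninformative for grouping).
Most parsimonious ingroup topology: ((Taxon 4,(((Taxon 1,Taxon 7),Taxon 3),Taxon 2)),Taxon 5).
The clade {Taxon 1, Taxon 7} is supported by calcified operculum: its derived state '1' occurs in exactly those taxa and in no other taxon (including the outgroup).

calcified operculum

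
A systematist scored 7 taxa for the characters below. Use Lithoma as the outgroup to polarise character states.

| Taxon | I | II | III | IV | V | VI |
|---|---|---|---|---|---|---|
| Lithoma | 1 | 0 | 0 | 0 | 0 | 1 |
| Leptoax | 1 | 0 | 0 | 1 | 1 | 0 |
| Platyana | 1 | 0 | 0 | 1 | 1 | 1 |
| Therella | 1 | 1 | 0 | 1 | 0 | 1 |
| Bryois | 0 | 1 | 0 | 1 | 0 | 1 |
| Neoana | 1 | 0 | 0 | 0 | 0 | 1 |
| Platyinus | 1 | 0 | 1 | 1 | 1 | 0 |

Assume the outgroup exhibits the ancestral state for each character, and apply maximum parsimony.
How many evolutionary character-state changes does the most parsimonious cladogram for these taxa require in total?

6

Character polarity is set by the outgroup: the derived state is whichever differs from the outgroup's state, so for I, VI the derived state is '0', and for the remaining characters it is '1'.
I (derived state '0') is unique to Bryois (autapomorphy; uninformative for grouping).
Only Bryois and Therella show the derived state '1' for II, supporting them as a clade.
III: derived state '1' in Platyinus only — an autapomorphy, so it tells us nothing about relationships among taxa.
IV: derived state '1' in Bryois, Leptoax, Platyana, Platyinus, and Therella only — synapomorphy for {Bryois, Leptoax, Platyana, Platyinus, Therella}.
V (derived state '1') is shared by Leptoax, Platyana, and Platyinus — a synapomorphy uniting that clade.
Only Leptoax and Platyinus show the derived state '0' for VI, supporting them as a clade.
Most parsimonious ingroup topology: ((((Leptoax,Platyinus),Platyana),(Therella,Bryois)),Neoana).
Changes per character on this tree: I: 1; II: 1; III: 1; IV: 1; V: 1; VI: 1.
Total = 6.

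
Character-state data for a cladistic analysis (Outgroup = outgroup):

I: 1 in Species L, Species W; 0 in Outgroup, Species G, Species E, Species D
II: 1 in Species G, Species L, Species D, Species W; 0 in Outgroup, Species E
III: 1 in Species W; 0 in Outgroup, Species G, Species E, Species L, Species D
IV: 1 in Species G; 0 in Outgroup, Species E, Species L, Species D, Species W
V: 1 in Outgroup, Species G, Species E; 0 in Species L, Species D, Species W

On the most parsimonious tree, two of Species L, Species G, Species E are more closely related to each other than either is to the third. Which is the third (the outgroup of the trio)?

Character polarity is set by the outgroup: the derived state is whichever differs from the outgroup's state, so for V the derived state is '0', and for the remaining characters it is '1'.
I (derived state '1') is shared by Species L and Species W — a synapomorphy uniting that clade.
Only Species D, Species G, Species L, and Species W show the derived state '1' for II, supporting them as a clade.
III (derived state '1') is unique to Species W (autapomorphy; uninformative for grouping).
IV (derived state '1') is unique to Species G (autapomorphy; uninformative for grouping).
V: derived state '0' in Species D, Species L, and Species W only — synapomorphy for {Species D, Species L, Species W}.
Most parsimonious ingroup topology: ((Species G,((Species L,Species W),Species D)),Species E).
Species L and Species G share a more recent common ancestor with each other than either does with Species E, so Species E is the least closely related of the three.

Species E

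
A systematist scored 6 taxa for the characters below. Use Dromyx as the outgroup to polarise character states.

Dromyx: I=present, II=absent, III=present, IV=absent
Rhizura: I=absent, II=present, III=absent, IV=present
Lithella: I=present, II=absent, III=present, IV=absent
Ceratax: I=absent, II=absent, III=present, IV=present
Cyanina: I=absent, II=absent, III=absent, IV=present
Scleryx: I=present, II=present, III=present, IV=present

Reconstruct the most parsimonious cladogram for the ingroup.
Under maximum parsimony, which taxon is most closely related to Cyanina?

Rhizura

Character polarity is set by the outgroup: the derived state is whichever differs from the outgroup's state, so for I, III the derived state is 'absent', and for the remaining characters it is 'present'.
I (derived state 'absent') is shared by Ceratax, Cyanina, and Rhizura — a synapomorphy uniting that clade.
II groups Rhizura and Scleryx, which is incompatible with the clades supported by the remaining characters; treating it as convergent (homoplasy) costs fewer steps than any alternative tree.
Only Cyanina and Rhizura show the derived state 'absent' for III, supporting them as a clade.
IV (derived state 'present') is shared by Ceratax, Cyanina, Rhizura, and Scleryx — a synapomorphy uniting that clade.
Most parsimonious ingroup topology: ((((Rhizura,Cyanina),Ceratax),Scleryx),Lithella).
Cyanina and Rhizura form a cherry on this tree, so they are sister taxa.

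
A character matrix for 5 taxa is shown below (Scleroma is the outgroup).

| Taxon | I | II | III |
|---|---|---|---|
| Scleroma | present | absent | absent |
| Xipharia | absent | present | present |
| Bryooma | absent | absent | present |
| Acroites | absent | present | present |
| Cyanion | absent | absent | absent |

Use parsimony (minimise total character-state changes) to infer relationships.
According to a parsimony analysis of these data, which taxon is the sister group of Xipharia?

Character polarity is set by the outgroup: the derived state is whichever differs from the outgroup's state, so for I the derived state is 'absent', and for the remaining characters it is 'present'.
I (derived state 'absent') is shared by all ingroup taxa — unites the whole ingroup.
II (derived state 'present') is shared by Acroites and Xipharia — a synapomorphy uniting that clade.
Only Acroites, Bryooma, and Xipharia show the derived state 'present' for III, supporting them as a clade.
Most parsimonious ingroup topology: (((Xipharia,Acroites),Bryooma),Cyanion).
Xipharia and Acroites form a cherry on this tree, so they are sister taxa.

Acroites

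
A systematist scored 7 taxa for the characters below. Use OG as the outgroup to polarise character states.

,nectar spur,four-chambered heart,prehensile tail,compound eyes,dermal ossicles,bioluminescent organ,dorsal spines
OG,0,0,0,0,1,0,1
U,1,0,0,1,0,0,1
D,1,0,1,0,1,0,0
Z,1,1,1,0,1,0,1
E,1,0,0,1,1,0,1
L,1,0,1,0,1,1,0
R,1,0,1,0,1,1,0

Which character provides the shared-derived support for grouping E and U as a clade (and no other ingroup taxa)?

Character polarity is set by the outgroup: the derived state is whichever differs from the outgroup's state, so for dermal ossicles, dorsal spines the derived state is '0', and for the remaining characters it is '1'.
All ingroup taxa share the derived state '1' for nectar spur; it defines the ingroup but does not resolve relationships within it.
four-chambered heart (derived state '1') is unique to Z (autapomorphy; uninformative for grouping).
prehensile tail: derived state '1' in D, L, R, and Z only — synapomorphy for {D, L, R, Z}.
compound eyes (derived state '1') is shared by E and U — a synapomorphy uniting that clade.
dermal ossicles: derived state '0' in U only — an autapomorphy, so it tells us nothing about relationships among taxa.
Only L and R show the derived state '1' for bioluminescent organ, supporting them as a clade.
dorsal spines: derived state '0' in D, L, and R only — synapomorphy for {D, L, R}.
Most parsimonious ingroup topology: ((U,E),((D,(L,R)),Z)).
The clade {E, U} is supported by compound eyes: its derived state '1' occurs in exactly those taxa and in no other taxon (including the outgroup).

compound eyes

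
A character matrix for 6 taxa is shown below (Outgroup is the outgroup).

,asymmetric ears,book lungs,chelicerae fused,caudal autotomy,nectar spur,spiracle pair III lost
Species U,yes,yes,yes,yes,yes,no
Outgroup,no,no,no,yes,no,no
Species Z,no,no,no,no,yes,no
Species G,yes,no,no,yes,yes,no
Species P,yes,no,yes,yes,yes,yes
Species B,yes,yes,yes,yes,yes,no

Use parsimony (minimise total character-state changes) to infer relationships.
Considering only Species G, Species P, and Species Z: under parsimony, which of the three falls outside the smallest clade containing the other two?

Species Z

Character polarity is set by the outgroup: the derived state is whichever differs from the outgroup's state, so for caudal autotomy the derived state is 'no', and for the remaining characters it is 'yes'.
Only Species B, Species G, Species P, and Species U show the derived state 'yes' for asymmetric ears, supporting them as a clade.
book lungs (derived state 'yes') is shared by Species B and Species U — a synapomorphy uniting that clade.
Only Species B, Species P, and Species U show the derived state 'yes' for chelicerae fused, supporting them as a clade.
caudal autotomy (derived state 'no') is unique to Species Z (autapomorphy; uninformative for grouping).
nectar spur (derived state 'yes') is shared by all ingroup taxa — unites the whole ingroup.
spiracle pair III lost (derived state 'yes') is unique to Species P (autapomorphy; uninformative for grouping).
Most parsimonious ingroup topology: (Species Z,(((Species B,Species U),Species P),Species G)).
Species G and Species P share a more recent common ancestor with each other than either does with Species Z, so Species Z is the least closely related of the three.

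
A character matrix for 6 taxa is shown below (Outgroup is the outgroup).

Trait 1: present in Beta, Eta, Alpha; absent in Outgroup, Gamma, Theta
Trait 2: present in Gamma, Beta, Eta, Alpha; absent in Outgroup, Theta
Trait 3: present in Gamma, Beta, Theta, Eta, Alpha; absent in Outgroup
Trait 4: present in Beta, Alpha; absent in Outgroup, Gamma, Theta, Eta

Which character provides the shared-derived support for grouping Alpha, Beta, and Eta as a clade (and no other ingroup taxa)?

The outgroup has state 'absent' for every character, so 'present' is the derived state throughout.
Trait 1: derived state 'present' in Alpha, Beta, and Eta only — synapomorphy for {Alpha, Beta, Eta}.
Trait 2 (derived state 'present') is shared by Alpha, Beta, Eta, and Gamma — a synapomorphy uniting that clade.
Trait 3 (derived state 'present') is shared by all ingroup taxa — unites the whole ingroup.
Trait 4: derived state 'present' in Alpha and Beta only — synapomorphy for {Alpha, Beta}.
Most parsimonious ingroup topology: ((Gamma,((Beta,Alpha),Eta)),Theta).
The clade {Alpha, Beta, Eta} is supported by Trait 1: its derived state 'present' occurs in exactly those taxa and in no other taxon (including the outgroup).

Trait 1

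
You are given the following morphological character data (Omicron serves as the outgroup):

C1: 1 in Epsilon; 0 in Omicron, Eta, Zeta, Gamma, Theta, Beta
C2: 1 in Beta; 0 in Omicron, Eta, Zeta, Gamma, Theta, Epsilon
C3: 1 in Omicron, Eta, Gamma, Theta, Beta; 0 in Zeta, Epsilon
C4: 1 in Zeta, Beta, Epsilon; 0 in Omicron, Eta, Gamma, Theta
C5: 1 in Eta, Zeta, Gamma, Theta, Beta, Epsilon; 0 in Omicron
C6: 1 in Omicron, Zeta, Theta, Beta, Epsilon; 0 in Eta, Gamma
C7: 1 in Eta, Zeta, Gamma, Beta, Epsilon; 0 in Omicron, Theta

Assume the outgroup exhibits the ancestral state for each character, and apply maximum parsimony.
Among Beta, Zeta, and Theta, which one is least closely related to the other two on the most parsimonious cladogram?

Theta

Character polarity is set by the outgroup: the derived state is whichever differs from the outgroup's state, so for C3, C6 the derived state is '0', and for the remaining characters it is '1'.
C1: derived state '1' in Epsilon only — an autapomorphy, so it tells us nothing about relationships among taxa.
C2: derived state '1' in Beta only — an autapomorphy, so it tells us nothing about relationships among taxa.
C3 (derived state '0') is shared by Epsilon and Zeta — a synapomorphy uniting that clade.
Only Beta, Epsilon, and Zeta show the derived state '1' for C4, supporting them as a clade.
All ingroup taxa share the derived state '1' for C5; it defines the ingroup but does not resolve relationships within it.
C6: derived state '0' in Eta and Gamma only — synapomorphy for {Eta, Gamma}.
C7: derived state '1' in Beta, Epsilon, Eta, Gamma, and Zeta only — synapomorphy for {Beta, Epsilon, Eta, Gamma, Zeta}.
Most parsimonious ingroup topology: (((Eta,Gamma),((Zeta,Epsilon),Beta)),Theta).
Zeta and Beta share a more recent common ancestor with each other than either does with Theta, so Theta is the least closely related of the three.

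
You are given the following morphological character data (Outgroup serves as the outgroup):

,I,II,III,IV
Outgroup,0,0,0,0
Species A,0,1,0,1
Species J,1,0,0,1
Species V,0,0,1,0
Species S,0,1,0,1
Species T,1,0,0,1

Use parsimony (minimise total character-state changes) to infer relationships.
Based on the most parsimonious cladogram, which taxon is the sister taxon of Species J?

Species T

The outgroup has state '0' for every character, so '1' is the derived state throughout.
Only Species J and Species T show the derived state '1' for I, supporting them as a clade.
II: derived state '1' in Species A and Species S only — synapomorphy for {Species A, Species S}.
III: derived state '1' in Species V only — an autapomorphy, so it tells us nothing about relationships among taxa.
Only Species A, Species J, Species S, and Species T show the derived state '1' for IV, supporting them as a clade.
Most parsimonious ingroup topology: (((Species A,Species S),(Species J,Species T)),Species V).
Species J and Species T form a cherry on this tree, so they are sister taxa.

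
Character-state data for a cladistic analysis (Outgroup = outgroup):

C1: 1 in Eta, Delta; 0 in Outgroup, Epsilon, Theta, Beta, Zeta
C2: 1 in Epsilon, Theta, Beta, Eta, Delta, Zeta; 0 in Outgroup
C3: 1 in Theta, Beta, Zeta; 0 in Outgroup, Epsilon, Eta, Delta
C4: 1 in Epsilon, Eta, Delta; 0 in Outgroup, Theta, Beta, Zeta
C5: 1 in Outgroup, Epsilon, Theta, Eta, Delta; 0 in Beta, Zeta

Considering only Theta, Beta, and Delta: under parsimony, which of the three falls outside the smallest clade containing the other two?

Character polarity is set by the outgroup: the derived state is whichever differs from the outgroup's state, so for C5 the derived state is '0', and for the remaining characters it is '1'.
C1 (derived state '1') is shared by Delta and Eta — a synapomorphy uniting that clade.
C2 (derived state '1') is shared by all ingroup taxa — unites the whole ingroup.
Only Beta, Theta, and Zeta show the derived state '1' for C3, supporting them as a clade.
C4 (derived state '1') is shared by Delta, Epsilon, and Eta — a synapomorphy uniting that clade.
C5: derived state '0' in Beta and Zeta only — synapomorphy for {Beta, Zeta}.
Most parsimonious ingroup topology: (((Beta,Zeta),Theta),((Eta,Delta),Epsilon)).
Beta and Theta share a more recent common ancestor with each other than either does with Delta, so Delta is the least closely related of the three.

Delta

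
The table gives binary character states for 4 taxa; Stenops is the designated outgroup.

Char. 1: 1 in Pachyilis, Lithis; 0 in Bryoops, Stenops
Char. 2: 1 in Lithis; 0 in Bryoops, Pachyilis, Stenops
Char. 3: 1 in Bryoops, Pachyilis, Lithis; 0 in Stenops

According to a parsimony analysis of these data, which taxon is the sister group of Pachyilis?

The outgroup has state '0' for every character, so '1' is the derived state throughout.
Only Lithis and Pachyilis show the derived state '1' for Char. 1, supporting them as a clade.
Char. 2: derived state '1' in Lithis only — an autapomorphy, so it tells us nothing about relationships among taxa.
Char. 3 (derived state '1') is shared by all ingroup taxa — unites the whole ingroup.
Most parsimonious ingroup topology: (Bryoops,(Pachyilis,Lithis)).
Pachyilis and Lithis form a cherry on this tree, so they are sister taxa.

Lithis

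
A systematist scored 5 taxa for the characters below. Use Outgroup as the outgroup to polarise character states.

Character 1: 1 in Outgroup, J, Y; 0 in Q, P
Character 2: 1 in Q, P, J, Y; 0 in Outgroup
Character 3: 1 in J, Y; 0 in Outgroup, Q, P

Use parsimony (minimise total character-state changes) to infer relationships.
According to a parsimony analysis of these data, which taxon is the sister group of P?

Character polarity is set by the outgroup: the derived state is whichever differs from the outgroup's state, so for Character 1 the derived state is '0', and for the remaining characters it is '1'.
Character 1: derived state '0' in P and Q only — synapomorphy for {P, Q}.
All ingroup taxa share the derived state '1' for Character 2; it defines the ingroup but does not resolve relationships within it.
Only J and Y show the derived state '1' for Character 3, supporting them as a clade.
Most parsimonious ingroup topology: ((Q,P),(J,Y)).
P and Q form a cherry on this tree, so they are sister taxa.

Q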